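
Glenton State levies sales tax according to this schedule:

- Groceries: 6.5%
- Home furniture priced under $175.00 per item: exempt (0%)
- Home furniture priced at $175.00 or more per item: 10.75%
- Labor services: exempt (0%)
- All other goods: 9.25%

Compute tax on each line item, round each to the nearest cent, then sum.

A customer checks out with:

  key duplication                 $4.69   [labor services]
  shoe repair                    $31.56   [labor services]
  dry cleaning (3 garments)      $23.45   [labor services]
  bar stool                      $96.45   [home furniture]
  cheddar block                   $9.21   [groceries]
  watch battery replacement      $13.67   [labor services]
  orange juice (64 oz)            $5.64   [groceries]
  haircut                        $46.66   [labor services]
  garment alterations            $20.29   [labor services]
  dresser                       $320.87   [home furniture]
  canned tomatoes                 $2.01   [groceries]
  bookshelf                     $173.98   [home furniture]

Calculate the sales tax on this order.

Key duplication $4.69: labor services → 0% → $0.00
Shoe repair $31.56: labor services → 0% → $0.00
Dry cleaning (3 garments) $23.45: labor services → 0% → $0.00
Bar stool $96.45: home furniture, under $175.00 → 0% → $0.00
Cheddar block $9.21: groceries → 6.5% → $0.60
Watch battery replacement $13.67: labor services → 0% → $0.00
Orange juice (64 oz) $5.64: groceries → 6.5% → $0.37
Haircut $46.66: labor services → 0% → $0.00
Garment alterations $20.29: labor services → 0% → $0.00
Dresser $320.87: home furniture, $175.00 or more → 10.75% → $34.49
Canned tomatoes $2.01: groceries → 6.5% → $0.13
Bookshelf $173.98: home furniture, under $175.00 → 0% → $0.00
Total tax = $0.60 + $0.37 + $34.49 + $0.13 = $35.59

$35.59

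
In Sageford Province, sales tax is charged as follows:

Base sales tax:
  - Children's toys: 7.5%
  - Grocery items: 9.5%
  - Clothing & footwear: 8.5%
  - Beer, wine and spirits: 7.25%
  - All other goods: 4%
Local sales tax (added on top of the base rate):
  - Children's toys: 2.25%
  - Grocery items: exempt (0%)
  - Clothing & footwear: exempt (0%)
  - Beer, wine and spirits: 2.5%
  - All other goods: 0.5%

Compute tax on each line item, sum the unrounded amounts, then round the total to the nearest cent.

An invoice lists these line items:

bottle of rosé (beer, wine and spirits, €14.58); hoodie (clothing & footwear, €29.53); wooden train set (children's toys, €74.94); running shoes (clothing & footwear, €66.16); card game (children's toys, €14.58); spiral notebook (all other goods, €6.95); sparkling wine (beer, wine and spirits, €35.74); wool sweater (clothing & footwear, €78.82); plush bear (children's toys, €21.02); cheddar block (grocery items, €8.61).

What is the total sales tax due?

Bottle of rosé €14.58: beer, wine and spirits → 7.25% + 2.5% local = 9.75% → €1.42155
Hoodie €29.53: clothing & footwear → 8.5% + 0% local = 8.5% → €2.51005
Wooden train set €74.94: children's toys → 7.5% + 2.25% local = 9.75% → €7.30665
Running shoes €66.16: clothing & footwear → 8.5% + 0% local = 8.5% → €5.6236
Card game €14.58: children's toys → 7.5% + 2.25% local = 9.75% → €1.42155
Spiral notebook €6.95: all other goods → 4% + 0.5% local = 4.5% → €0.31275
Sparkling wine €35.74: beer, wine and spirits → 7.25% + 2.5% local = 9.75% → €3.48465
Wool sweater €78.82: clothing & footwear → 8.5% + 0% local = 8.5% → €6.6997
Plush bear €21.02: children's toys → 7.5% + 2.25% local = 9.75% → €2.04945
Cheddar block €8.61: grocery items → 9.5% + 0% local = 9.5% → €0.81795
Unrounded tax sum = €31.6479 → €31.65

€31.65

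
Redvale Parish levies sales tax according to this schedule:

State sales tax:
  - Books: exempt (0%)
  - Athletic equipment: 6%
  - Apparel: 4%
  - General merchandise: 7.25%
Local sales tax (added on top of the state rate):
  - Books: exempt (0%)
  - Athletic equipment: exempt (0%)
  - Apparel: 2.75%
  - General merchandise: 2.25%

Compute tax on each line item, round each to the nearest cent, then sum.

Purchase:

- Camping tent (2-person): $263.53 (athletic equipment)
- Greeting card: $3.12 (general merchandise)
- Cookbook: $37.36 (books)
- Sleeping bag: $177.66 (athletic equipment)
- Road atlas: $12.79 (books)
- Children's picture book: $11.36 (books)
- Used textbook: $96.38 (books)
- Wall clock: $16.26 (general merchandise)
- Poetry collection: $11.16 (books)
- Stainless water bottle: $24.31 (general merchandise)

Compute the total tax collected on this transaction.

$30.62

Camping tent (2-person) $263.53: athletic equipment → 6% + 0% local = 6% → $15.81
Greeting card $3.12: general merchandise → 7.25% + 2.25% local = 9.5% → $0.30
Cookbook $37.36: books → 0% + 0% local = 0% → $0.00
Sleeping bag $177.66: athletic equipment → 6% + 0% local = 6% → $10.66
Road atlas $12.79: books → 0% + 0% local = 0% → $0.00
Children's picture book $11.36: books → 0% + 0% local = 0% → $0.00
Used textbook $96.38: books → 0% + 0% local = 0% → $0.00
Wall clock $16.26: general merchandise → 7.25% + 2.25% local = 9.5% → $1.54
Poetry collection $11.16: books → 0% + 0% local = 0% → $0.00
Stainless water bottle $24.31: general merchandise → 7.25% + 2.25% local = 9.5% → $2.31
Total tax = $15.81 + $0.30 + $10.66 + $1.54 + $2.31 = $30.62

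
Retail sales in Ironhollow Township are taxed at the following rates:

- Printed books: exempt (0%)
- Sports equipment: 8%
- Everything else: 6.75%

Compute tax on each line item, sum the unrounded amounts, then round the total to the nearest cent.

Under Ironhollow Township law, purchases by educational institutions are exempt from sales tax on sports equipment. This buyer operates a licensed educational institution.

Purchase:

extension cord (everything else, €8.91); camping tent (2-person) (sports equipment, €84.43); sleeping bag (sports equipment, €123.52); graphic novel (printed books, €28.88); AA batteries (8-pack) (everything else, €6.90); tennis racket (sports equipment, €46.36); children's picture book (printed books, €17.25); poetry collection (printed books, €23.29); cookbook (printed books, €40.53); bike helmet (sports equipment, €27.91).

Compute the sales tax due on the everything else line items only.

€1.07

Extension cord €8.91: everything else → 6.75% → €0.601425
AA batteries (8-pack) €6.90: everything else → 6.75% → €0.46575
Tax on everything else: unrounded sum = €1.067175 → €1.07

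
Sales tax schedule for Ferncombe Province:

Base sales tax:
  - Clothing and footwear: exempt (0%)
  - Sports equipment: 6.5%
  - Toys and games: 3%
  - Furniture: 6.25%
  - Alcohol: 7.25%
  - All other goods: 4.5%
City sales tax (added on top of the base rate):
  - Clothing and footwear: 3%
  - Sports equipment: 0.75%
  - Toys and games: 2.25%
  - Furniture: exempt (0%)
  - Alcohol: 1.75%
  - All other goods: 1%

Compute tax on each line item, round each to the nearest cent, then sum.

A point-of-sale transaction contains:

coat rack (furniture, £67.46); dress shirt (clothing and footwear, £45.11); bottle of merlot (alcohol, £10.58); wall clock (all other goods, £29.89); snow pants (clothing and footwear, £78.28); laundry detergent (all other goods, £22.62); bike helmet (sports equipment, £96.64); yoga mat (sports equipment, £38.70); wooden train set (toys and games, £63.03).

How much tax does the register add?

£24.88

Coat rack £67.46: furniture → 6.25% + 0% city = 6.25% → £4.22
Dress shirt £45.11: clothing and footwear → 0% + 3% city = 3% → £1.35
Bottle of merlot £10.58: alcohol → 7.25% + 1.75% city = 9% → £0.95
Wall clock £29.89: all other goods → 4.5% + 1% city = 5.5% → £1.64
Snow pants £78.28: clothing and footwear → 0% + 3% city = 3% → £2.35
Laundry detergent £22.62: all other goods → 4.5% + 1% city = 5.5% → £1.24
Bike helmet £96.64: sports equipment → 6.5% + 0.75% city = 7.25% → £7.01
Yoga mat £38.70: sports equipment → 6.5% + 0.75% city = 7.25% → £2.81
Wooden train set £63.03: toys and games → 3% + 2.25% city = 5.25% → £3.31
Total tax = £4.22 + £1.35 + £0.95 + £1.64 + £2.35 + £1.24 + £7.01 + £2.81 + £3.31 = £24.88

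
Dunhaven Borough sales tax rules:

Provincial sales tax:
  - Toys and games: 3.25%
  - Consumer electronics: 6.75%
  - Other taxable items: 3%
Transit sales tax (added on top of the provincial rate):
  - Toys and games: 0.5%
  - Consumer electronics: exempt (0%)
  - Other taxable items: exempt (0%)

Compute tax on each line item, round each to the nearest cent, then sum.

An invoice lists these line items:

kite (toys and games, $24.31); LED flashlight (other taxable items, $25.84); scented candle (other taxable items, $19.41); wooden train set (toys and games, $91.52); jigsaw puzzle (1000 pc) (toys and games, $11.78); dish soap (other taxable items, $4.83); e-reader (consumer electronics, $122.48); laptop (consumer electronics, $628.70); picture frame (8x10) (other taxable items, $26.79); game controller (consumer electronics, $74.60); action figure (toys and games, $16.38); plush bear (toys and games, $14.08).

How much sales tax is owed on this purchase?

Kite $24.31: toys and games → 3.25% + 0.5% transit = 3.75% → $0.91
LED flashlight $25.84: other taxable items → 3% + 0% transit = 3% → $0.78
Scented candle $19.41: other taxable items → 3% + 0% transit = 3% → $0.58
Wooden train set $91.52: toys and games → 3.25% + 0.5% transit = 3.75% → $3.43
Jigsaw puzzle (1000 pc) $11.78: toys and games → 3.25% + 0.5% transit = 3.75% → $0.44
Dish soap $4.83: other taxable items → 3% + 0% transit = 3% → $0.14
E-reader $122.48: consumer electronics → 6.75% + 0% transit = 6.75% → $8.27
Laptop $628.70: consumer electronics → 6.75% + 0% transit = 6.75% → $42.44
Picture frame (8x10) $26.79: other taxable items → 3% + 0% transit = 3% → $0.80
Game controller $74.60: consumer electronics → 6.75% + 0% transit = 6.75% → $5.04
Action figure $16.38: toys and games → 3.25% + 0.5% transit = 3.75% → $0.61
Plush bear $14.08: toys and games → 3.25% + 0.5% transit = 3.75% → $0.53
Total tax = $0.91 + $0.78 + $0.58 + $3.43 + $0.44 + $0.14 + $8.27 + $42.44 + $0.80 + $5.04 + $0.61 + $0.53 = $63.97

$63.97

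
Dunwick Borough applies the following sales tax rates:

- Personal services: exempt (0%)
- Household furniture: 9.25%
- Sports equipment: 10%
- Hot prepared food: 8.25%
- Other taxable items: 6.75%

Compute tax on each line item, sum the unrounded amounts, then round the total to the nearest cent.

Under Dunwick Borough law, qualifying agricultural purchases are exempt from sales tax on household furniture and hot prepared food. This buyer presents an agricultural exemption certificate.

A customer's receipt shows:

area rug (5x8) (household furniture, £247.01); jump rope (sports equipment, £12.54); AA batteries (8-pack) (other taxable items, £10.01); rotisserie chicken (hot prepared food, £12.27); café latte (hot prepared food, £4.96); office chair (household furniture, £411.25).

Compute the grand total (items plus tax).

£699.97

Area rug (5x8) £247.01: household furniture, buyer-exempt → 0% → £0.00
Jump rope £12.54: sports equipment → 10% → £1.254
AA batteries (8-pack) £10.01: other taxable items → 6.75% → £0.675675
Rotisserie chicken £12.27: hot prepared food, buyer-exempt → 0% → £0.00
Café latte £4.96: hot prepared food, buyer-exempt → 0% → £0.00
Office chair £411.25: household furniture, buyer-exempt → 0% → £0.00
Subtotal = £698.04; unrounded tax = £1.929675 → £1.93; total due = £699.97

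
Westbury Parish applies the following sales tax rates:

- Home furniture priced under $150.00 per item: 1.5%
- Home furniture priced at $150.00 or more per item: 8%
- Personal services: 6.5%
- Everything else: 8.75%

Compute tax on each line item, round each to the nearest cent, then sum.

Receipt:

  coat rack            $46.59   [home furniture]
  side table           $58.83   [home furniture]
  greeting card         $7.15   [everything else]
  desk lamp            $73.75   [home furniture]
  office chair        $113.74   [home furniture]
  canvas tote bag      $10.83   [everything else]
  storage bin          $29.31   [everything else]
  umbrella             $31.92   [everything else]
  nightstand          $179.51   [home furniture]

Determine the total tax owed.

$25.69

Coat rack $46.59: home furniture, under $150.00 → 1.5% → $0.70
Side table $58.83: home furniture, under $150.00 → 1.5% → $0.88
Greeting card $7.15: everything else → 8.75% → $0.63
Desk lamp $73.75: home furniture, under $150.00 → 1.5% → $1.11
Office chair $113.74: home furniture, under $150.00 → 1.5% → $1.71
Canvas tote bag $10.83: everything else → 8.75% → $0.95
Storage bin $29.31: everything else → 8.75% → $2.56
Umbrella $31.92: everything else → 8.75% → $2.79
Nightstand $179.51: home furniture, $150.00 or more → 8% → $14.36
Total tax = $0.70 + $0.88 + $0.63 + $1.11 + $1.71 + $0.95 + $2.56 + $2.79 + $14.36 = $25.69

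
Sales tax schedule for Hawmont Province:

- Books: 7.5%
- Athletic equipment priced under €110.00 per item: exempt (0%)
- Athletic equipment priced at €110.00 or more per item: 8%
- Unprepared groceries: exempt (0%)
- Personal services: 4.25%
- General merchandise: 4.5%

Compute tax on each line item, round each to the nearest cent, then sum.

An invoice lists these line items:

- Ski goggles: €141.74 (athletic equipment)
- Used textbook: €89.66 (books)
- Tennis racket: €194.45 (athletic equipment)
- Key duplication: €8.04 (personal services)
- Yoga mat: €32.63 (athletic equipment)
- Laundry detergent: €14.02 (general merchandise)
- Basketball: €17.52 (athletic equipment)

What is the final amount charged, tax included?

Ski goggles €141.74: athletic equipment, €110.00 or more → 8% → €11.34
Used textbook €89.66: books → 7.5% → €6.72
Tennis racket €194.45: athletic equipment, €110.00 or more → 8% → €15.56
Key duplication €8.04: personal services → 4.25% → €0.34
Yoga mat €32.63: athletic equipment, under €110.00 → 0% → €0.00
Laundry detergent €14.02: general merchandise → 4.5% → €0.63
Basketball €17.52: athletic equipment, under €110.00 → 0% → €0.00
Subtotal = €498.06; tax = €34.59; total due = €532.65

€532.65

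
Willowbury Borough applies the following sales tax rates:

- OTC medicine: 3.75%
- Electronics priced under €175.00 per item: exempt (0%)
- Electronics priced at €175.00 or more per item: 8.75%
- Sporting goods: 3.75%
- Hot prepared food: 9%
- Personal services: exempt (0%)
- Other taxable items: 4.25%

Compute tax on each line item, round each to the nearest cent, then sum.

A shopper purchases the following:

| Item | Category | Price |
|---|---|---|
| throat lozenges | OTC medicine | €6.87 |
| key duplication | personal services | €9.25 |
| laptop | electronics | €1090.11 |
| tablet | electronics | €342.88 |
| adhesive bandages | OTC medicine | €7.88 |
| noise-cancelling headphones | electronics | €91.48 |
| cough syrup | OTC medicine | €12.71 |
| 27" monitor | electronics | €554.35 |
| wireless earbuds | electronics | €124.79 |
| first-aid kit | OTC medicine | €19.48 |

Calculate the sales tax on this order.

Throat lozenges €6.87: OTC medicine → 3.75% → €0.26
Key duplication €9.25: personal services → 0% → €0.00
Laptop €1090.11: electronics, €175.00 or more → 8.75% → €95.38
Tablet €342.88: electronics, €175.00 or more → 8.75% → €30.00
Adhesive bandages €7.88: OTC medicine → 3.75% → €0.30
Noise-cancelling headphones €91.48: electronics, under €175.00 → 0% → €0.00
Cough syrup €12.71: OTC medicine → 3.75% → €0.48
27" monitor €554.35: electronics, €175.00 or more → 8.75% → €48.51
Wireless earbuds €124.79: electronics, under €175.00 → 0% → €0.00
First-aid kit €19.48: OTC medicine → 3.75% → €0.73
Total tax = €0.26 + €95.38 + €30.00 + €0.30 + €0.48 + €48.51 + €0.73 = €175.66

€175.66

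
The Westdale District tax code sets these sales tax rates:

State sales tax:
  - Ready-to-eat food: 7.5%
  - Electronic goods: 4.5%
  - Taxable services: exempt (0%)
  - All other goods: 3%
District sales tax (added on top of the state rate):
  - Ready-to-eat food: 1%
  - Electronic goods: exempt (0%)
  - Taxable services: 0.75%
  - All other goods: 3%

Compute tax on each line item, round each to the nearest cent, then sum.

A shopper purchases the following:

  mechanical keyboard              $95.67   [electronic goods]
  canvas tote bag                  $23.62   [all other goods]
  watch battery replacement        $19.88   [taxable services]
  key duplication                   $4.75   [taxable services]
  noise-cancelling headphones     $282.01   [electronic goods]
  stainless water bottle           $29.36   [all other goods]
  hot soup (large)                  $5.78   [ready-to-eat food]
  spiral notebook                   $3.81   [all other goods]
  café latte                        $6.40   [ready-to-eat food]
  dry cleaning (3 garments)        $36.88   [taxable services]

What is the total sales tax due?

Mechanical keyboard $95.67: electronic goods → 4.5% + 0% district = 4.5% → $4.31
Canvas tote bag $23.62: all other goods → 3% + 3% district = 6% → $1.42
Watch battery replacement $19.88: taxable services → 0% + 0.75% district = 0.75% → $0.15
Key duplication $4.75: taxable services → 0% + 0.75% district = 0.75% → $0.04
Noise-cancelling headphones $282.01: electronic goods → 4.5% + 0% district = 4.5% → $12.69
Stainless water bottle $29.36: all other goods → 3% + 3% district = 6% → $1.76
Hot soup (large) $5.78: ready-to-eat food → 7.5% + 1% district = 8.5% → $0.49
Spiral notebook $3.81: all other goods → 3% + 3% district = 6% → $0.23
Café latte $6.40: ready-to-eat food → 7.5% + 1% district = 8.5% → $0.54
Dry cleaning (3 garments) $36.88: taxable services → 0% + 0.75% district = 0.75% → $0.28
Total tax = $4.31 + $1.42 + $0.15 + $0.04 + $12.69 + $1.76 + $0.49 + $0.23 + $0.54 + $0.28 = $21.91

$21.91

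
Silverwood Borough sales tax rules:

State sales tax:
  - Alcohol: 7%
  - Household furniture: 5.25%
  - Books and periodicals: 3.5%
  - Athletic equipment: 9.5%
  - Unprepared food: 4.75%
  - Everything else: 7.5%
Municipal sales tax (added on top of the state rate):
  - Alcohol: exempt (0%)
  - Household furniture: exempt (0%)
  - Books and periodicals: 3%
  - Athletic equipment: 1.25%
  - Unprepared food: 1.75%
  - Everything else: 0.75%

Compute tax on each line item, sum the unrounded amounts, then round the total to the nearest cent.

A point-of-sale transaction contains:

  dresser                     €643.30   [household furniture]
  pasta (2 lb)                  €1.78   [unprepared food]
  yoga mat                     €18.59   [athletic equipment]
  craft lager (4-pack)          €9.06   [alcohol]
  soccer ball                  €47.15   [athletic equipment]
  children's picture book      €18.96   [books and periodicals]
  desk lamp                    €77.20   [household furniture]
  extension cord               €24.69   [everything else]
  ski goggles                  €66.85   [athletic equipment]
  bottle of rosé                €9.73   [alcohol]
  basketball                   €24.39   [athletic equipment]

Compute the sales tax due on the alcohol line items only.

Craft lager (4-pack) €9.06: alcohol → 7% + 0% municipal = 7% → €0.6342
Bottle of rosé €9.73: alcohol → 7% + 0% municipal = 7% → €0.6811
Tax on alcohol: unrounded sum = €1.3153 → €1.32

€1.32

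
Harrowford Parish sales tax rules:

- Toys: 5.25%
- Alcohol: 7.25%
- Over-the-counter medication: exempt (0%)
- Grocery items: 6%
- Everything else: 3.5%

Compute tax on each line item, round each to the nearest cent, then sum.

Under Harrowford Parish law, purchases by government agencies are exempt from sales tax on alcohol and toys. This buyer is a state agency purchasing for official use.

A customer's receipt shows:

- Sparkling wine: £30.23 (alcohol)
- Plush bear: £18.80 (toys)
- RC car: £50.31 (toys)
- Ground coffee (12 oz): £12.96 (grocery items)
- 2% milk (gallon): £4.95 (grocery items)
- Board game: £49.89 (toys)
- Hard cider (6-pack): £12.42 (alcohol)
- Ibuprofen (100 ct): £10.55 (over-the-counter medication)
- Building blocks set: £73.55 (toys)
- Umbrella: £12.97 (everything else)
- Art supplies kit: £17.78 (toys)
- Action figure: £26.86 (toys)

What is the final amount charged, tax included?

£322.80

Sparkling wine £30.23: alcohol, buyer-exempt → 0% → £0.00
Plush bear £18.80: toys, buyer-exempt → 0% → £0.00
RC car £50.31: toys, buyer-exempt → 0% → £0.00
Ground coffee (12 oz) £12.96: grocery items → 6% → £0.78
2% milk (gallon) £4.95: grocery items → 6% → £0.30
Board game £49.89: toys, buyer-exempt → 0% → £0.00
Hard cider (6-pack) £12.42: alcohol, buyer-exempt → 0% → £0.00
Ibuprofen (100 ct) £10.55: over-the-counter medication → 0% → £0.00
Building blocks set £73.55: toys, buyer-exempt → 0% → £0.00
Umbrella £12.97: everything else → 3.5% → £0.45
Art supplies kit £17.78: toys, buyer-exempt → 0% → £0.00
Action figure £26.86: toys, buyer-exempt → 0% → £0.00
Subtotal = £321.27; tax = £1.53; total due = £322.80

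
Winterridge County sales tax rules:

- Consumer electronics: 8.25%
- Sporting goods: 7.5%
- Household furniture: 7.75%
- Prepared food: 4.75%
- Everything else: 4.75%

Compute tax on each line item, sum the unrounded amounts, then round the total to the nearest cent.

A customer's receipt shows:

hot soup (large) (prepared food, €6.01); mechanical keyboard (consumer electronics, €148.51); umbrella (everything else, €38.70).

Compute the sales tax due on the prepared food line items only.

€0.29

Hot soup (large) €6.01: prepared food → 4.75% → €0.285475
Tax on prepared food: unrounded sum = €0.285475 → €0.29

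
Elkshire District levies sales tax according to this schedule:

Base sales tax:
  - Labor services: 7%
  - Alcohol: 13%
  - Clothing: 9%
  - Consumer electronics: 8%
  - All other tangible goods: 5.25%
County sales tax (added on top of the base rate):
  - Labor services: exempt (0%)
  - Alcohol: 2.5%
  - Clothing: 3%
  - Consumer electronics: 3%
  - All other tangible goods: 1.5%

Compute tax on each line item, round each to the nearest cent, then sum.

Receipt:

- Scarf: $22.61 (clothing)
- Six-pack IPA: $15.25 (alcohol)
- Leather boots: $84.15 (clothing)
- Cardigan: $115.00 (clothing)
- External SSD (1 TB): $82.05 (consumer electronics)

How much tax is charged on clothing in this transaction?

Scarf $22.61: clothing → 9% + 3% county = 12% → $2.71
Leather boots $84.15: clothing → 9% + 3% county = 12% → $10.10
Cardigan $115.00: clothing → 9% + 3% county = 12% → $13.80
Tax on clothing = $2.71 + $10.10 + $13.80 = $26.61

$26.61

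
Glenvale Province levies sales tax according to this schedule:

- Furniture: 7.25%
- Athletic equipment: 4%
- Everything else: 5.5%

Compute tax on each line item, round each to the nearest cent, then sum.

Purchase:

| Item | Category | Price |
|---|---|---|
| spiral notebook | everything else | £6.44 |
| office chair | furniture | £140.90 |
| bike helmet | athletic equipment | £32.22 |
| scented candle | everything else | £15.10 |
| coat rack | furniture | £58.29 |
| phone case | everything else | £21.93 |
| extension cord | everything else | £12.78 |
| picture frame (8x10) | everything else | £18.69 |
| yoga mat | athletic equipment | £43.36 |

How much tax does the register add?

£21.59

Spiral notebook £6.44: everything else → 5.5% → £0.35
Office chair £140.90: furniture → 7.25% → £10.22
Bike helmet £32.22: athletic equipment → 4% → £1.29
Scented candle £15.10: everything else → 5.5% → £0.83
Coat rack £58.29: furniture → 7.25% → £4.23
Phone case £21.93: everything else → 5.5% → £1.21
Extension cord £12.78: everything else → 5.5% → £0.70
Picture frame (8x10) £18.69: everything else → 5.5% → £1.03
Yoga mat £43.36: athletic equipment → 4% → £1.73
Total tax = £0.35 + £10.22 + £1.29 + £0.83 + £4.23 + £1.21 + £0.70 + £1.03 + £1.73 = £21.59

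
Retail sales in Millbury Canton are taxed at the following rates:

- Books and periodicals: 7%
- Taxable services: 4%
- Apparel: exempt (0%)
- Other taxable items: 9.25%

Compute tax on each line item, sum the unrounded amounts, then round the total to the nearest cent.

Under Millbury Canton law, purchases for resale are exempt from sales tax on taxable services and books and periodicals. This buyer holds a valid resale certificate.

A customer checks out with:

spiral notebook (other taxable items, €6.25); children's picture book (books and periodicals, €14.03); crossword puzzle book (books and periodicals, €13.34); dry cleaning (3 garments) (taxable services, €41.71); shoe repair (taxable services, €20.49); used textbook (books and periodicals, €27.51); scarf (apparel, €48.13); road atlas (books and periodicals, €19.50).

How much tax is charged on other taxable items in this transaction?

€0.58

Spiral notebook €6.25: other taxable items → 9.25% → €0.578125
Tax on other taxable items: unrounded sum = €0.578125 → €0.58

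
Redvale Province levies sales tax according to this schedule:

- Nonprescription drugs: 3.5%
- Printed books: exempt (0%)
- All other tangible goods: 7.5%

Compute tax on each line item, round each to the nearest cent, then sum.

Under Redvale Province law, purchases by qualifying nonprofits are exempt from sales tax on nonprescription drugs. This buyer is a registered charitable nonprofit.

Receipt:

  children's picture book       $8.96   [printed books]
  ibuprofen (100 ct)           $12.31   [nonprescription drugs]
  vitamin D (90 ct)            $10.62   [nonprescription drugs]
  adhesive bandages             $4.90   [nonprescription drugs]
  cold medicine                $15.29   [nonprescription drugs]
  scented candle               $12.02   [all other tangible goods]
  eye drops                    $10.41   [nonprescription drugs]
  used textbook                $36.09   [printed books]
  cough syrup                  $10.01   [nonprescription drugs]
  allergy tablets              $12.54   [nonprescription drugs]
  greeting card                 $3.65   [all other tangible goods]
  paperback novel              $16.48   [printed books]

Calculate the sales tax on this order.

Children's picture book $8.96: printed books → 0% → $0.00
Ibuprofen (100 ct) $12.31: nonprescription drugs, buyer-exempt → 0% → $0.00
Vitamin D (90 ct) $10.62: nonprescription drugs, buyer-exempt → 0% → $0.00
Adhesive bandages $4.90: nonprescription drugs, buyer-exempt → 0% → $0.00
Cold medicine $15.29: nonprescription drugs, buyer-exempt → 0% → $0.00
Scented candle $12.02: all other tangible goods → 7.5% → $0.90
Eye drops $10.41: nonprescription drugs, buyer-exempt → 0% → $0.00
Used textbook $36.09: printed books → 0% → $0.00
Cough syrup $10.01: nonprescription drugs, buyer-exempt → 0% → $0.00
Allergy tablets $12.54: nonprescription drugs, buyer-exempt → 0% → $0.00
Greeting card $3.65: all other tangible goods → 7.5% → $0.27
Paperback novel $16.48: printed books → 0% → $0.00
Total tax = $0.90 + $0.27 = $1.17

$1.17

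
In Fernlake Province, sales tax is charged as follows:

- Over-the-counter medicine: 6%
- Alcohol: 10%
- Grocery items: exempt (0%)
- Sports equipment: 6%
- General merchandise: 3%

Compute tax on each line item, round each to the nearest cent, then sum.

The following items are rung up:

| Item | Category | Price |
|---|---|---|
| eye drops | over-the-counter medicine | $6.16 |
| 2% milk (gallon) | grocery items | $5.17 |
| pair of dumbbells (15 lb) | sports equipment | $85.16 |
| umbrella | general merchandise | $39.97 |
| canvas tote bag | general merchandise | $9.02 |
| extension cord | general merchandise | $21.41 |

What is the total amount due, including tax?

$174.48

Eye drops $6.16: over-the-counter medicine → 6% → $0.37
2% milk (gallon) $5.17: grocery items → 0% → $0.00
Pair of dumbbells (15 lb) $85.16: sports equipment → 6% → $5.11
Umbrella $39.97: general merchandise → 3% → $1.20
Canvas tote bag $9.02: general merchandise → 3% → $0.27
Extension cord $21.41: general merchandise → 3% → $0.64
Subtotal = $166.89; tax = $7.59; total due = $174.48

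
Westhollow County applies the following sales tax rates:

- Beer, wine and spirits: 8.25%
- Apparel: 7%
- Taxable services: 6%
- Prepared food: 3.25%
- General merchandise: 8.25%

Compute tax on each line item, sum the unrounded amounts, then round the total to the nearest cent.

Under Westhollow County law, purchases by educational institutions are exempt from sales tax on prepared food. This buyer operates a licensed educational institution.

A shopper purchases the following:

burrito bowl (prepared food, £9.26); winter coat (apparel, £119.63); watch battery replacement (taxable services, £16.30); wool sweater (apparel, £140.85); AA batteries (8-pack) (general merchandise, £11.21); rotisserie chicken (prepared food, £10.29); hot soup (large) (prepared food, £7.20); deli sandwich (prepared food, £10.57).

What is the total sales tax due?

Burrito bowl £9.26: prepared food, buyer-exempt → 0% → £0.00
Winter coat £119.63: apparel → 7% → £8.3741
Watch battery replacement £16.30: taxable services → 6% → £0.978
Wool sweater £140.85: apparel → 7% → £9.8595
AA batteries (8-pack) £11.21: general merchandise → 8.25% → £0.924825
Rotisserie chicken £10.29: prepared food, buyer-exempt → 0% → £0.00
Hot soup (large) £7.20: prepared food, buyer-exempt → 0% → £0.00
Deli sandwich £10.57: prepared food, buyer-exempt → 0% → £0.00
Unrounded tax sum = £20.136425 → £20.14

£20.14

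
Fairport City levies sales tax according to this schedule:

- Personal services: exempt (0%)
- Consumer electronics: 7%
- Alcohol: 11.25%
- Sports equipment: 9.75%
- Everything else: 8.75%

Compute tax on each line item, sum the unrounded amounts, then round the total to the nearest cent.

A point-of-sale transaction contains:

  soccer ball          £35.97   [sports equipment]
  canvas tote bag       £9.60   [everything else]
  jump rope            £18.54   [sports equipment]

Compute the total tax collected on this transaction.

Soccer ball £35.97: sports equipment → 9.75% → £3.507075
Canvas tote bag £9.60: everything else → 8.75% → £0.84
Jump rope £18.54: sports equipment → 9.75% → £1.80765
Unrounded tax sum = £6.154725 → £6.15

£6.15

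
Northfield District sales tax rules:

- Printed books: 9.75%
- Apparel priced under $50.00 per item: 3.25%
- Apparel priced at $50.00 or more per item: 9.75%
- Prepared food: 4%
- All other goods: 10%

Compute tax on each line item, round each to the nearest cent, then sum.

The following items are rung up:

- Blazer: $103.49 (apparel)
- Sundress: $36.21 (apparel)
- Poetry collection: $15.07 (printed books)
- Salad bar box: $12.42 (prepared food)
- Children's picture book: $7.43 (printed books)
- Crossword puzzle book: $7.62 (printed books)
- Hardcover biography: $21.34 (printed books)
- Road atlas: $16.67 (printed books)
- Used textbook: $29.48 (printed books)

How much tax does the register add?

Blazer $103.49: apparel, $50.00 or more → 9.75% → $10.09
Sundress $36.21: apparel, under $50.00 → 3.25% → $1.18
Poetry collection $15.07: printed books → 9.75% → $1.47
Salad bar box $12.42: prepared food → 4% → $0.50
Children's picture book $7.43: printed books → 9.75% → $0.72
Crossword puzzle book $7.62: printed books → 9.75% → $0.74
Hardcover biography $21.34: printed books → 9.75% → $2.08
Road atlas $16.67: printed books → 9.75% → $1.63
Used textbook $29.48: printed books → 9.75% → $2.87
Total tax = $10.09 + $1.18 + $1.47 + $0.50 + $0.72 + $0.74 + $2.08 + $1.63 + $2.87 = $21.28

$21.28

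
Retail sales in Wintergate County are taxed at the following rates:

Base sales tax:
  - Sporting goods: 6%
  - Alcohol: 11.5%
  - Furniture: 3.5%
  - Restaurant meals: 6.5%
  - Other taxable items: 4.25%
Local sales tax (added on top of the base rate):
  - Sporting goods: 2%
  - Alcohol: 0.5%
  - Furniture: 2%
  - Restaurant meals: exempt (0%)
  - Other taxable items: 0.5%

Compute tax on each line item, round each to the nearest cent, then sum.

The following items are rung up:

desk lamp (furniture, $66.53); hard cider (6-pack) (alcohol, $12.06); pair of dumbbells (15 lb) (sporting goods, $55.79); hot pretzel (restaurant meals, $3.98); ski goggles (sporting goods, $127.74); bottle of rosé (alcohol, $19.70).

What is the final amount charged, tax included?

Desk lamp $66.53: furniture → 3.5% + 2% local = 5.5% → $3.66
Hard cider (6-pack) $12.06: alcohol → 11.5% + 0.5% local = 12% → $1.45
Pair of dumbbells (15 lb) $55.79: sporting goods → 6% + 2% local = 8% → $4.46
Hot pretzel $3.98: restaurant meals → 6.5% + 0% local = 6.5% → $0.26
Ski goggles $127.74: sporting goods → 6% + 2% local = 8% → $10.22
Bottle of rosé $19.70: alcohol → 11.5% + 0.5% local = 12% → $2.36
Subtotal = $285.80; tax = $22.41; total due = $308.21

$308.21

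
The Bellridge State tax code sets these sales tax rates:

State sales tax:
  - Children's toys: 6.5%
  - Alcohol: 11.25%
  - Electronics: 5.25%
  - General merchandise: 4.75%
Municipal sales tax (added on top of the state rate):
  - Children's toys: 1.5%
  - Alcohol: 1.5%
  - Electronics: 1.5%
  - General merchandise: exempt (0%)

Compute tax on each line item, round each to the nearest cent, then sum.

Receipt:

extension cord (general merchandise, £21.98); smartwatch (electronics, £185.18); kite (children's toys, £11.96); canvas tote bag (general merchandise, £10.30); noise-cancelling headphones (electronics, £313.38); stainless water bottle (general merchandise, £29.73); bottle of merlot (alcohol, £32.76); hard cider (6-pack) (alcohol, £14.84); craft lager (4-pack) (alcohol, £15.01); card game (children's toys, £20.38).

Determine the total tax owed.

Extension cord £21.98: general merchandise → 4.75% + 0% municipal = 4.75% → £1.04
Smartwatch £185.18: electronics → 5.25% + 1.5% municipal = 6.75% → £12.50
Kite £11.96: children's toys → 6.5% + 1.5% municipal = 8% → £0.96
Canvas tote bag £10.30: general merchandise → 4.75% + 0% municipal = 4.75% → £0.49
Noise-cancelling headphones £313.38: electronics → 5.25% + 1.5% municipal = 6.75% → £21.15
Stainless water bottle £29.73: general merchandise → 4.75% + 0% municipal = 4.75% → £1.41
Bottle of merlot £32.76: alcohol → 11.25% + 1.5% municipal = 12.75% → £4.18
Hard cider (6-pack) £14.84: alcohol → 11.25% + 1.5% municipal = 12.75% → £1.89
Craft lager (4-pack) £15.01: alcohol → 11.25% + 1.5% municipal = 12.75% → £1.91
Card game £20.38: children's toys → 6.5% + 1.5% municipal = 8% → £1.63
Total tax = £1.04 + £12.50 + £0.96 + £0.49 + £21.15 + £1.41 + £4.18 + £1.89 + £1.91 + £1.63 = £47.16

£47.16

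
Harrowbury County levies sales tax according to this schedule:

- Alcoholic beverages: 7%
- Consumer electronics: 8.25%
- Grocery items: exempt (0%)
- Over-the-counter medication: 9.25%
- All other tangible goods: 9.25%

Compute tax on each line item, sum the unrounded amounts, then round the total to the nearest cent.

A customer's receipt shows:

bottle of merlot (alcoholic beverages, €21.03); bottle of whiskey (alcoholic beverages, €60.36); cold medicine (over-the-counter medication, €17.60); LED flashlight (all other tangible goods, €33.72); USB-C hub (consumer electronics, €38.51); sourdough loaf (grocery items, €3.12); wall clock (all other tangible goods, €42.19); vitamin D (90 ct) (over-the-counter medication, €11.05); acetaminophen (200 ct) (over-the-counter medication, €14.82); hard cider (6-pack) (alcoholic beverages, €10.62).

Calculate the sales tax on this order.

€20.66

Bottle of merlot €21.03: alcoholic beverages → 7% → €1.4721
Bottle of whiskey €60.36: alcoholic beverages → 7% → €4.2252
Cold medicine €17.60: over-the-counter medication → 9.25% → €1.628
LED flashlight €33.72: all other tangible goods → 9.25% → €3.1191
USB-C hub €38.51: consumer electronics → 8.25% → €3.177075
Sourdough loaf €3.12: grocery items → 0% → €0.00
Wall clock €42.19: all other tangible goods → 9.25% → €3.902575
Vitamin D (90 ct) €11.05: over-the-counter medication → 9.25% → €1.022125
Acetaminophen (200 ct) €14.82: over-the-counter medication → 9.25% → €1.37085
Hard cider (6-pack) €10.62: alcoholic beverages → 7% → €0.7434
Unrounded tax sum = €20.660425 → €20.66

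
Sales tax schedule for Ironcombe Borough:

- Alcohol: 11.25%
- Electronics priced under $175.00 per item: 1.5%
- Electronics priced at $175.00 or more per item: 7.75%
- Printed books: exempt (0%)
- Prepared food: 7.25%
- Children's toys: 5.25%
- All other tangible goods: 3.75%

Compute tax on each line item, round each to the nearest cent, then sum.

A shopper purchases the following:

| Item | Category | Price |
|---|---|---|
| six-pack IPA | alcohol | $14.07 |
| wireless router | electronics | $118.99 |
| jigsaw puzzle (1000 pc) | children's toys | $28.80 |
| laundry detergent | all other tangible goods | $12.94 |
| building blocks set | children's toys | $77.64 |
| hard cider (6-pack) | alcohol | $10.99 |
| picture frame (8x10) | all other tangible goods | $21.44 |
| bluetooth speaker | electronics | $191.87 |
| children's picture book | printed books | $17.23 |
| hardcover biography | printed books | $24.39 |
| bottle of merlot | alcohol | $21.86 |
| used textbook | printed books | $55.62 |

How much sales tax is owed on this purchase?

$28.81

Six-pack IPA $14.07: alcohol → 11.25% → $1.58
Wireless router $118.99: electronics, under $175.00 → 1.5% → $1.78
Jigsaw puzzle (1000 pc) $28.80: children's toys → 5.25% → $1.51
Laundry detergent $12.94: all other tangible goods → 3.75% → $0.49
Building blocks set $77.64: children's toys → 5.25% → $4.08
Hard cider (6-pack) $10.99: alcohol → 11.25% → $1.24
Picture frame (8x10) $21.44: all other tangible goods → 3.75% → $0.80
Bluetooth speaker $191.87: electronics, $175.00 or more → 7.75% → $14.87
Children's picture book $17.23: printed books → 0% → $0.00
Hardcover biography $24.39: printed books → 0% → $0.00
Bottle of merlot $21.86: alcohol → 11.25% → $2.46
Used textbook $55.62: printed books → 0% → $0.00
Total tax = $1.58 + $1.78 + $1.51 + $0.49 + $4.08 + $1.24 + $0.80 + $14.87 + $2.46 = $28.81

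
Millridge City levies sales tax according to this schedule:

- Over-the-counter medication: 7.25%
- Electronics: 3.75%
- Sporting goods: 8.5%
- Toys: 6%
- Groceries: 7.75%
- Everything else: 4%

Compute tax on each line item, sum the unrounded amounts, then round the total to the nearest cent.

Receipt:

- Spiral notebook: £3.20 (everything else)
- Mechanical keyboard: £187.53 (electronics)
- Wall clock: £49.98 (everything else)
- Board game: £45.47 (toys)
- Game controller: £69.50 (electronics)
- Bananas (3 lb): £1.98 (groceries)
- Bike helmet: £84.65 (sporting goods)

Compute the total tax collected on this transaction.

£21.84

Spiral notebook £3.20: everything else → 4% → £0.128
Mechanical keyboard £187.53: electronics → 3.75% → £7.032375
Wall clock £49.98: everything else → 4% → £1.9992
Board game £45.47: toys → 6% → £2.7282
Game controller £69.50: electronics → 3.75% → £2.60625
Bananas (3 lb) £1.98: groceries → 7.75% → £0.15345
Bike helmet £84.65: sporting goods → 8.5% → £7.19525
Unrounded tax sum = £21.842725 → £21.84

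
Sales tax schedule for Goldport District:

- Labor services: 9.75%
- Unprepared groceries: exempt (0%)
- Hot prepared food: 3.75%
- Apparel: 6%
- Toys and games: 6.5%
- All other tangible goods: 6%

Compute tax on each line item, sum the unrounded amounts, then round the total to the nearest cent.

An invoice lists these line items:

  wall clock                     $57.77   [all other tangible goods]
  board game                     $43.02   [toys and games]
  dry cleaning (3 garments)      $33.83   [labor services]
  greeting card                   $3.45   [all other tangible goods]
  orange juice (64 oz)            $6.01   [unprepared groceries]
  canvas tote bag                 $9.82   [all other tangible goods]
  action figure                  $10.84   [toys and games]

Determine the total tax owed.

$11.06

Wall clock $57.77: all other tangible goods → 6% → $3.4662
Board game $43.02: toys and games → 6.5% → $2.7963
Dry cleaning (3 garments) $33.83: labor services → 9.75% → $3.298425
Greeting card $3.45: all other tangible goods → 6% → $0.207
Orange juice (64 oz) $6.01: unprepared groceries → 0% → $0.00
Canvas tote bag $9.82: all other tangible goods → 6% → $0.5892
Action figure $10.84: toys and games → 6.5% → $0.7046
Unrounded tax sum = $11.061725 → $11.06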